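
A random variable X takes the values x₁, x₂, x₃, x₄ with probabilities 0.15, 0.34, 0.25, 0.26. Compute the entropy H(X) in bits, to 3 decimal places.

1.945 bits

H = −Σ pᵢ log₂ pᵢ.
−0.15·log₂(0.15) = 0.4105
−0.34·log₂(0.34) = 0.5292
−0.25·log₂(0.25) = 0.5000
−0.26·log₂(0.26) = 0.5053
Sum ≈ 1.9450 → 1.945 bits.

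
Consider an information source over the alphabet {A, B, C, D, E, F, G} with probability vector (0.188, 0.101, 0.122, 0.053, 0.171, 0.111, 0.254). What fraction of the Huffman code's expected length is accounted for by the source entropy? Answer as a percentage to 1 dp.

98.5%

Entropy H = −Σ p log₂ p ≈ 2.6722 bits.
Huffman merges: 53/1000+101/1000→77/500; 111/1000+61/500→233/1000; 77/500+171/1000→13/40; 47/250+233/1000→421/1000; 127/500+13/40→579/1000; 421/1000+579/1000→1. L = 339/125 ≈ 2.7120.
Efficiency = H/L = 2.6722/2.7120 = 98.5%.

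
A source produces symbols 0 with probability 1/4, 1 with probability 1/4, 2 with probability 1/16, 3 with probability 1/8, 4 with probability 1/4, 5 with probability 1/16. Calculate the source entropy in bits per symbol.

Each probability is a power of 1/2, so log₂(1/p) is an integer.
H = Σ p·log₂(1/p) = 1/4·2 + 1/4·2 + 1/16·4 + 1/8·3 + 1/4·2 + 1/16·4 = 2.375 bits.

2.375 bits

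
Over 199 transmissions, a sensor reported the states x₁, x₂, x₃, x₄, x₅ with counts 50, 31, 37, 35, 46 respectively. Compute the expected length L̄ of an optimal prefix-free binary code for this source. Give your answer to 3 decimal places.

2.332 bits/symbol

Probabilities are the counts divided by 199.
Repeatedly combine the two least-probable nodes; the expected code length is the sum of the merged weights.
merge 31/199 + 35/199 → 66/199
merge 37/199 + 46/199 → 83/199
merge 50/199 + 66/199 → 116/199
merge 83/199 + 116/199 → 1
L = 66/199 + 83/199 + 116/199 + 1 = 464/199 ≈ 2.332 bits/symbol.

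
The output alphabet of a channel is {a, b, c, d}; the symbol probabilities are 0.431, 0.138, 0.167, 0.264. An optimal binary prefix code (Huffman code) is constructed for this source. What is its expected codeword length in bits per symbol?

Repeatedly combine the two least-probable nodes; the expected code length is the sum of the merged weights.
merge 69/500 + 167/1000 → 61/200
merge 33/125 + 61/200 → 569/1000
merge 431/1000 + 569/1000 → 1
L = 61/200 + 569/1000 + 1 = 937/500 = 1.874 bits/symbol.

1.874 bits/symbol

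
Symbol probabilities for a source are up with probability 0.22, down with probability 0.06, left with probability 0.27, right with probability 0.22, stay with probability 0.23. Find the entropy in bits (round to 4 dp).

H = −Σ pᵢ log₂ pᵢ.
−0.22·log₂(0.22) = 0.4806
−0.06·log₂(0.06) = 0.2435
−0.27·log₂(0.27) = 0.5100
−0.22·log₂(0.22) = 0.4806
−0.23·log₂(0.23) = 0.4877
Sum ≈ 2.2024 → 2.2024 bits.

2.2024 bits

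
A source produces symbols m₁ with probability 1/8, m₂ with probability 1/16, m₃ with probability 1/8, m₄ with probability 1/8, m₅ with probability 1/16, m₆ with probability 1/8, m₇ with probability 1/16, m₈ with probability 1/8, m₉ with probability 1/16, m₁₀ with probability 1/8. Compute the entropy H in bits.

Each probability is a power of 1/2, so log₂(1/p) is an integer.
H = Σ p·log₂(1/p) = 1/8·3 + 1/16·4 + 1/8·3 + 1/8·3 + 1/16·4 + 1/8·3 + 1/16·4 + 1/8·3 + 1/16·4 + 1/8·3 = 3.25 bits.

3.25 bits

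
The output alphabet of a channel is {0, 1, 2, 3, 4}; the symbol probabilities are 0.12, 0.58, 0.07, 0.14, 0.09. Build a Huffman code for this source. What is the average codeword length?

Repeatedly combine the two least-probable nodes; the expected code length is the sum of the merged weights.
merge 7/100 + 9/100 → 4/25
merge 3/25 + 7/50 → 13/50
merge 4/25 + 13/50 → 21/50
merge 21/50 + 29/50 → 1
L = 4/25 + 13/50 + 21/50 + 1 = 46/25 = 1.84 bits/symbol.

1.84 bits/symbol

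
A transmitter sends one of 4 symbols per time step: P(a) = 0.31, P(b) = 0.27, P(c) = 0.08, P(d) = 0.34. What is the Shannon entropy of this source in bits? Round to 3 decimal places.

H = −Σ pᵢ log₂ pᵢ.
−0.31·log₂(0.31) = 0.5238
−0.27·log₂(0.27) = 0.5100
−0.08·log₂(0.08) = 0.2915
−0.34·log₂(0.34) = 0.5292
Sum ≈ 1.8545 → 1.854 bits.

1.854 bits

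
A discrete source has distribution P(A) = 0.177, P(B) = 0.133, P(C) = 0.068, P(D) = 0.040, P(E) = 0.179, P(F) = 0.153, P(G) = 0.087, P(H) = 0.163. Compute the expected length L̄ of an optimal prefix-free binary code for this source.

2.929 bits/symbol

Repeatedly combine the two least-probable nodes; the expected code length is the sum of the merged weights.
merge 1/25 + 17/250 → 27/250
merge 87/1000 + 27/250 → 39/200
merge 133/1000 + 153/1000 → 143/500
merge 163/1000 + 177/1000 → 17/50
merge 179/1000 + 39/200 → 187/500
merge 143/500 + 17/50 → 313/500
merge 187/500 + 313/500 → 1
L = 27/250 + 39/200 + 143/500 + 17/50 + 187/500 + 313/500 + 1 = 2929/1000 = 2.929 bits/symbol.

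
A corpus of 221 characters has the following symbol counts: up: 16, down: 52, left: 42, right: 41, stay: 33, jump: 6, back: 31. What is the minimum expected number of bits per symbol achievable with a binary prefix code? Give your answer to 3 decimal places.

Probabilities are the counts divided by 221.
Repeatedly combine the two least-probable nodes; the expected code length is the sum of the merged weights.
merge 6/221 + 16/221 → 22/221
merge 22/221 + 31/221 → 53/221
merge 33/221 + 41/221 → 74/221
merge 42/221 + 4/17 → 94/221
merge 53/221 + 74/221 → 127/221
merge 94/221 + 127/221 → 1
L = 22/221 + 53/221 + 74/221 + 94/221 + 127/221 + 1 = 591/221 ≈ 2.674 bits/symbol.

2.674 bits/symbol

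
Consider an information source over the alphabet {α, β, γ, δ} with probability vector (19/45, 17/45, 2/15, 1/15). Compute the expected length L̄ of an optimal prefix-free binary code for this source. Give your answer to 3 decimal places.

Repeatedly combine the two least-probable nodes; the expected code length is the sum of the merged weights.
merge 1/15 + 2/15 → 1/5
merge 1/5 + 17/45 → 26/45
merge 19/45 + 26/45 → 1
L = 1/5 + 26/45 + 1 = 16/9 ≈ 1.778 bits/symbol.

1.778 bits/symbol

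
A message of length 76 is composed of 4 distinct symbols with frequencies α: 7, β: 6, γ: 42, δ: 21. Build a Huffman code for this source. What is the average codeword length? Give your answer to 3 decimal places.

1.618 bits/symbol

Probabilities are the counts divided by 76.
Repeatedly combine the two least-probable nodes; the expected code length is the sum of the merged weights.
merge 3/38 + 7/76 → 13/76
merge 13/76 + 21/76 → 17/38
merge 17/38 + 21/38 → 1
L = 13/76 + 17/38 + 1 = 123/76 ≈ 1.618 bits/symbol.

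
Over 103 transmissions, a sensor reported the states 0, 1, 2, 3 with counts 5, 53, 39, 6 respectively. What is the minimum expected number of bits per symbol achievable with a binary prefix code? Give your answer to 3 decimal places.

Probabilities are the counts divided by 103.
Repeatedly combine the two least-probable nodes; the expected code length is the sum of the merged weights.
merge 5/103 + 6/103 → 11/103
merge 11/103 + 39/103 → 50/103
merge 50/103 + 53/103 → 1
L = 11/103 + 50/103 + 1 = 164/103 ≈ 1.592 bits/symbol.

1.592 bits/symbol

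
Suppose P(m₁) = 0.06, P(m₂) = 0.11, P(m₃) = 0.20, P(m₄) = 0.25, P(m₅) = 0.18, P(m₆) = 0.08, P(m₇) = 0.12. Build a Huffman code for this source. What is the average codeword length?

Repeatedly combine the two least-probable nodes; the expected code length is the sum of the merged weights.
merge 3/50 + 2/25 → 7/50
merge 11/100 + 3/25 → 23/100
merge 7/50 + 9/50 → 8/25
merge 1/5 + 23/100 → 43/100
merge 1/4 + 8/25 → 57/100
merge 43/100 + 57/100 → 1
L = 7/50 + 23/100 + 8/25 + 43/100 + 57/100 + 1 = 269/100 = 2.69 bits/symbol.

2.69 bits/symbol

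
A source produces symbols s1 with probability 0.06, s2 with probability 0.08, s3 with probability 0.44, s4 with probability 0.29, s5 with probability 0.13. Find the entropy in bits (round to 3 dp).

H = −Σ pᵢ log₂ pᵢ.
−0.06·log₂(0.06) = 0.2435
−0.08·log₂(0.08) = 0.2915
−0.44·log₂(0.44) = 0.5211
−0.29·log₂(0.29) = 0.5179
−0.13·log₂(0.13) = 0.3826
Sum ≈ 1.9567 → 1.957 bits.

1.957 bits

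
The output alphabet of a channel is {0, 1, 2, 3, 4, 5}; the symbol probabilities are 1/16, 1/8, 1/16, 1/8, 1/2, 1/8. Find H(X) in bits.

Each probability is a power of 1/2, so log₂(1/p) is an integer.
H = Σ p·log₂(1/p) = 1/16·4 + 1/8·3 + 1/16·4 + 1/8·3 + 1/2·1 + 1/8·3 = 2.125 bits.

2.125 bits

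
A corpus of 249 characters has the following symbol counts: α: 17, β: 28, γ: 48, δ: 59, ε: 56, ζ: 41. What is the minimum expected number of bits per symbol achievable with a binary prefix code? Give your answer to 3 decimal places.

2.526 bits/symbol

Probabilities are the counts divided by 249.
Repeatedly combine the two least-probable nodes; the expected code length is the sum of the merged weights.
merge 17/249 + 28/249 → 15/83
merge 41/249 + 15/83 → 86/249
merge 16/83 + 56/249 → 104/249
merge 59/249 + 86/249 → 145/249
merge 104/249 + 145/249 → 1
L = 15/83 + 86/249 + 104/249 + 145/249 + 1 = 629/249 ≈ 2.526 bits/symbol.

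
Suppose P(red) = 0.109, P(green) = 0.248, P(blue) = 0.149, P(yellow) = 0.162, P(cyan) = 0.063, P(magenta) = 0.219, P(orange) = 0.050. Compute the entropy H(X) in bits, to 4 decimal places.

2.6293 bits

H = −Σ pᵢ log₂ pᵢ.
−0.109·log₂(0.109) = 0.3485
−0.248·log₂(0.248) = 0.4989
−0.149·log₂(0.149) = 0.4092
−0.162·log₂(0.162) = 0.4254
−0.063·log₂(0.063) = 0.2513
−0.219·log₂(0.219) = 0.4798
−0.050·log₂(0.050) = 0.2161
Sum ≈ 2.6293 → 2.6293 bits.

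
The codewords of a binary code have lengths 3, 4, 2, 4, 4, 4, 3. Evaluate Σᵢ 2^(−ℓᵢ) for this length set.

0.75

With common denominator 2^4 = 16: Σ 2^(−ℓᵢ) = 2/16 + 1/16 + 4/16 + 1/16 + 1/16 + 1/16 + 2/16 = 12/16 = 0.75.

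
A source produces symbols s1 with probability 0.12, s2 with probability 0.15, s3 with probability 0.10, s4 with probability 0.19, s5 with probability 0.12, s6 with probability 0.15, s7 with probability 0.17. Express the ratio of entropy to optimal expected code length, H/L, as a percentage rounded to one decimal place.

98.8%

Entropy H = −Σ p log₂ p ≈ 2.7772 bits.
Huffman merges: 1/10+3/25→11/50; 3/25+3/20→27/100; 3/20+17/100→8/25; 19/100+11/50→41/100; 27/100+8/25→59/100; 41/100+59/100→1. L = 281/100 ≈ 2.8100.
Efficiency = H/L = 2.7772/2.8100 = 98.8%.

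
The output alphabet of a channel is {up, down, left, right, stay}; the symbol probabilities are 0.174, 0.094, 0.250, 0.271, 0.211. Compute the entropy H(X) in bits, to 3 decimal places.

H = −Σ pᵢ log₂ pᵢ.
−0.174·log₂(0.174) = 0.4390
−0.094·log₂(0.094) = 0.3207
−0.250·log₂(0.250) = 0.5000
−0.271·log₂(0.271) = 0.5105
−0.211·log₂(0.211) = 0.4736
Sum ≈ 2.2437 → 2.244 bits.

2.244 bits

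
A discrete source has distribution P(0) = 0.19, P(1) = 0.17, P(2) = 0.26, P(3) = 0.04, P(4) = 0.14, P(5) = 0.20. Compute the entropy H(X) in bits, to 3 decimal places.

H = −Σ pᵢ log₂ pᵢ.
−0.19·log₂(0.19) = 0.4552
−0.17·log₂(0.17) = 0.4346
−0.26·log₂(0.26) = 0.5053
−0.04·log₂(0.04) = 0.1858
−0.14·log₂(0.14) = 0.3971
−0.20·log₂(0.20) = 0.4644
Sum ≈ 2.4424 → 2.442 bits.

2.442 bits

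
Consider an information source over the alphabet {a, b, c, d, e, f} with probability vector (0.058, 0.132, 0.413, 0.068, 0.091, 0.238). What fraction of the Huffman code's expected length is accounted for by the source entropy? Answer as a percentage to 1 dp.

Entropy H = −Σ p log₂ p ≈ 2.2221 bits.
Huffman merges: 29/500+17/250→63/500; 91/1000+63/500→217/1000; 33/250+217/1000→349/1000; 119/500+349/1000→587/1000; 413/1000+587/1000→1. L = 2279/1000 ≈ 2.2790.
Efficiency = H/L = 2.2221/2.2790 = 97.5%.

97.5%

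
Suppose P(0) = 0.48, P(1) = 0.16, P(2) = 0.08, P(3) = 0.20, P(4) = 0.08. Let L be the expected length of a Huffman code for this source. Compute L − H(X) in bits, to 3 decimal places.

Entropy H = −Σ p log₂ p ≈ 1.9787 bits.
Huffman merges: 2/25+2/25→4/25; 4/25+4/25→8/25; 1/5+8/25→13/25; 12/25+13/25→1. L = 2 ≈ 2.0000.
L − H = 2.0000 − 1.9787 = 0.021 bits.

0.021 bits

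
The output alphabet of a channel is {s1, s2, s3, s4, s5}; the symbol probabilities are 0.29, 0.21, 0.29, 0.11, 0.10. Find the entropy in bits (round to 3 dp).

2.191 bits

H = −Σ pᵢ log₂ pᵢ.
−0.29·log₂(0.29) = 0.5179
−0.21·log₂(0.21) = 0.4728
−0.29·log₂(0.29) = 0.5179
−0.11·log₂(0.11) = 0.3503
−0.10·log₂(0.10) = 0.3322
Sum ≈ 2.1911 → 2.191 bits.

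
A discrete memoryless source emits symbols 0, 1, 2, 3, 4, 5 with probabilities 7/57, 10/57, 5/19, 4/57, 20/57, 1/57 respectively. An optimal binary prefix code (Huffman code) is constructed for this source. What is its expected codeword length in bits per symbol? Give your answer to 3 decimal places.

2.298 bits/symbol

Repeatedly combine the two least-probable nodes; the expected code length is the sum of the merged weights.
merge 1/57 + 4/57 → 5/57
merge 5/57 + 7/57 → 4/19
merge 10/57 + 4/19 → 22/57
merge 5/19 + 20/57 → 35/57
merge 22/57 + 35/57 → 1
L = 5/57 + 4/19 + 22/57 + 35/57 + 1 = 131/57 ≈ 2.298 bits/symbol.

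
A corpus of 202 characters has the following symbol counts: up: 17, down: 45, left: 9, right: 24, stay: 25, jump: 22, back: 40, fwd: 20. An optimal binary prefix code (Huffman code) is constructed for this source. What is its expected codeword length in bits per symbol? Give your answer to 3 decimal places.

2.906 bits/symbol

Probabilities are the counts divided by 202.
Repeatedly combine the two least-probable nodes; the expected code length is the sum of the merged weights.
merge 9/202 + 17/202 → 13/101
merge 10/101 + 11/101 → 21/101
merge 12/101 + 25/202 → 49/202
merge 13/101 + 20/101 → 33/101
merge 21/101 + 45/202 → 87/202
merge 49/202 + 33/101 → 115/202
merge 87/202 + 115/202 → 1
L = 13/101 + 21/101 + 49/202 + 33/101 + 87/202 + 115/202 + 1 = 587/202 ≈ 2.906 bits/symbol.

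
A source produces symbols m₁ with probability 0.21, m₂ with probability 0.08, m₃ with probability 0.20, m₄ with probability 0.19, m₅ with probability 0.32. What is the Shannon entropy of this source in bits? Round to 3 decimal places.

H = −Σ pᵢ log₂ pᵢ.
−0.21·log₂(0.21) = 0.4728
−0.08·log₂(0.08) = 0.2915
−0.20·log₂(0.20) = 0.4644
−0.19·log₂(0.19) = 0.4552
−0.32·log₂(0.32) = 0.5260
Sum ≈ 2.2100 → 2.210 bits.

2.210 bits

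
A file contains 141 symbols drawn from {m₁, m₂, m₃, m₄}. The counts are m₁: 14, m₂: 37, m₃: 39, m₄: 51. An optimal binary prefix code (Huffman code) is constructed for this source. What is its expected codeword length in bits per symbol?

Probabilities are the counts divided by 141.
Repeatedly combine the two least-probable nodes; the expected code length is the sum of the merged weights.
merge 14/141 + 37/141 → 17/47
merge 13/47 + 17/47 → 30/47
merge 17/47 + 30/47 → 1
L = 17/47 + 30/47 + 1 = 2 bits/symbol.

2 bits/symbol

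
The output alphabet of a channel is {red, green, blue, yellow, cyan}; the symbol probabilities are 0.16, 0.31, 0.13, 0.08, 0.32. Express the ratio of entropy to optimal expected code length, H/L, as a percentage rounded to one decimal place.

97.1%

Entropy H = −Σ p log₂ p ≈ 2.1470 bits.
Huffman merges: 2/25+13/100→21/100; 4/25+21/100→37/100; 31/100+8/25→63/100; 37/100+63/100→1. L = 221/100 ≈ 2.2100.
Efficiency = H/L = 2.1470/2.2100 = 97.1%.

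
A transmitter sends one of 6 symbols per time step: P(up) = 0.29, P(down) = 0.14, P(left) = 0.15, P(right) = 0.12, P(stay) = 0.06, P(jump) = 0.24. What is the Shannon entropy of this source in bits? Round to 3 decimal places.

H = −Σ pᵢ log₂ pᵢ.
−0.29·log₂(0.29) = 0.5179
−0.14·log₂(0.14) = 0.3971
−0.15·log₂(0.15) = 0.4105
−0.12·log₂(0.12) = 0.3671
−0.06·log₂(0.06) = 0.2435
−0.24·log₂(0.24) = 0.4941
Sum ≈ 2.4303 → 2.430 bits.

2.430 bits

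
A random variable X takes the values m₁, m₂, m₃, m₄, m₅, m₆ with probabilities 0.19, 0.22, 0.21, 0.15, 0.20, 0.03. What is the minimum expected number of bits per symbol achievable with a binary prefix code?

Repeatedly combine the two least-probable nodes; the expected code length is the sum of the merged weights.
merge 3/100 + 3/20 → 9/50
merge 9/50 + 19/100 → 37/100
merge 1/5 + 21/100 → 41/100
merge 11/50 + 37/100 → 59/100
merge 41/100 + 59/100 → 1
L = 9/50 + 37/100 + 41/100 + 59/100 + 1 = 51/20 = 2.55 bits/symbol.

2.55 bits/symbol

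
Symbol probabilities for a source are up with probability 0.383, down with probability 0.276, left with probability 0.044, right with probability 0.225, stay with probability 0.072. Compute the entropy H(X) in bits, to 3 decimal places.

1.999 bits

H = −Σ pᵢ log₂ pᵢ.
−0.383·log₂(0.383) = 0.5303
−0.276·log₂(0.276) = 0.5126
−0.044·log₂(0.044) = 0.1983
−0.225·log₂(0.225) = 0.4842
−0.072·log₂(0.072) = 0.2733
Sum ≈ 1.9987 → 1.999 bits.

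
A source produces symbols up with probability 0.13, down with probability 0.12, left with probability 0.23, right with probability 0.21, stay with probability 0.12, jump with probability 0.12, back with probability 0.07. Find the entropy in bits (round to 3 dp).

H = −Σ pᵢ log₂ pᵢ.
−0.13·log₂(0.13) = 0.3826
−0.12·log₂(0.12) = 0.3671
−0.23·log₂(0.23) = 0.4877
−0.21·log₂(0.21) = 0.4728
−0.12·log₂(0.12) = 0.3671
−0.12·log₂(0.12) = 0.3671
−0.07·log₂(0.07) = 0.2686
Sum ≈ 2.7129 → 2.713 bits.

2.713 bits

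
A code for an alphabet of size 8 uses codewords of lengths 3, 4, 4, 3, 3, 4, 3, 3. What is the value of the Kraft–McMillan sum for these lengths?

0.8125

With common denominator 2^4 = 16: Σ 2^(−ℓᵢ) = 2/16 + 1/16 + 1/16 + 2/16 + 2/16 + 1/16 + 2/16 + 2/16 = 13/16 = 0.8125.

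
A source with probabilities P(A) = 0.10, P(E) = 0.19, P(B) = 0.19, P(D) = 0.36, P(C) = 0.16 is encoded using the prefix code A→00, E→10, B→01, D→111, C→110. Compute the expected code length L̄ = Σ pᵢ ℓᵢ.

L̄ = Σ pᵢ·ℓᵢ = 0.10·2 + 0.19·2 + 0.19·2 + 0.36·3 + 0.16·3 = 2.52 bits/symbol.

2.52 bits/symbol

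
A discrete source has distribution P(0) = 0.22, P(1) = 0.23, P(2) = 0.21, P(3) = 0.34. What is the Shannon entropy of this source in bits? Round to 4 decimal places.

1.9702 bits

H = −Σ pᵢ log₂ pᵢ.
−0.22·log₂(0.22) = 0.4806
−0.23·log₂(0.23) = 0.4877
−0.21·log₂(0.21) = 0.4728
−0.34·log₂(0.34) = 0.5292
Sum ≈ 1.9702 → 1.9702 bits.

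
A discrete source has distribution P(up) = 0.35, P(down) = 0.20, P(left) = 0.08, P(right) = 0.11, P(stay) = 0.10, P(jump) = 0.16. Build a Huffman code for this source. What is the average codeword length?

2.45 bits/symbol

Repeatedly combine the two least-probable nodes; the expected code length is the sum of the merged weights.
merge 2/25 + 1/10 → 9/50
merge 11/100 + 4/25 → 27/100
merge 9/50 + 1/5 → 19/50
merge 27/100 + 7/20 → 31/50
merge 19/50 + 31/50 → 1
L = 9/50 + 27/100 + 19/50 + 31/50 + 1 = 49/20 = 2.45 bits/symbol.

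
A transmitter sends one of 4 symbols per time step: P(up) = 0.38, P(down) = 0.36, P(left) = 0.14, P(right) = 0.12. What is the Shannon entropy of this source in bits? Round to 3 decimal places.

1.825 bits

H = −Σ pᵢ log₂ pᵢ.
−0.38·log₂(0.38) = 0.5305
−0.36·log₂(0.36) = 0.5306
−0.14·log₂(0.14) = 0.3971
−0.12·log₂(0.12) = 0.3671
Sum ≈ 1.8252 → 1.825 bits.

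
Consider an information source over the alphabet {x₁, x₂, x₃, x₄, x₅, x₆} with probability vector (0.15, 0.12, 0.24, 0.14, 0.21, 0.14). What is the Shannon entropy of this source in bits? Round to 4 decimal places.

2.5388 bits

H = −Σ pᵢ log₂ pᵢ.
−0.15·log₂(0.15) = 0.4105
−0.12·log₂(0.12) = 0.3671
−0.24·log₂(0.24) = 0.4941
−0.14·log₂(0.14) = 0.3971
−0.21·log₂(0.21) = 0.4728
−0.14·log₂(0.14) = 0.3971
Sum ≈ 2.5388 → 2.5388 bits.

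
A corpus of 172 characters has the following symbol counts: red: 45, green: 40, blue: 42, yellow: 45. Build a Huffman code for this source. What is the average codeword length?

2 bits/symbol

Probabilities are the counts divided by 172.
Repeatedly combine the two least-probable nodes; the expected code length is the sum of the merged weights.
merge 10/43 + 21/86 → 41/86
merge 45/172 + 45/172 → 45/86
merge 41/86 + 45/86 → 1
L = 41/86 + 45/86 + 1 = 2 bits/symbol.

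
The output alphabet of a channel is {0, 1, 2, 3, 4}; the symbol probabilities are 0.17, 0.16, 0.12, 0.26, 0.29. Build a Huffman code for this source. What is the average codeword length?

2.28 bits/symbol

Repeatedly combine the two least-probable nodes; the expected code length is the sum of the merged weights.
merge 3/25 + 4/25 → 7/25
merge 17/100 + 13/50 → 43/100
merge 7/25 + 29/100 → 57/100
merge 43/100 + 57/100 → 1
L = 7/25 + 43/100 + 57/100 + 1 = 57/25 = 2.28 bits/symbol.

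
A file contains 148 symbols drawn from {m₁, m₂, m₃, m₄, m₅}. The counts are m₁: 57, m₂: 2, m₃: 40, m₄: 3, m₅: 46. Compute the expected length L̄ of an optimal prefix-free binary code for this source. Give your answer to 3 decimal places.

Probabilities are the counts divided by 148.
Repeatedly combine the two least-probable nodes; the expected code length is the sum of the merged weights.
merge 1/74 + 3/148 → 5/148
merge 5/148 + 10/37 → 45/148
merge 45/148 + 23/74 → 91/148
merge 57/148 + 91/148 → 1
L = 5/148 + 45/148 + 91/148 + 1 = 289/148 ≈ 1.953 bits/symbol.

1.953 bits/symbol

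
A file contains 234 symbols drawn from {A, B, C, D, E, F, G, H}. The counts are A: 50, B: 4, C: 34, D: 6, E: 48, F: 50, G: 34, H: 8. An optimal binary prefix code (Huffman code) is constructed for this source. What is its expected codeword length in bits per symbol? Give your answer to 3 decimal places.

Probabilities are the counts divided by 234.
Repeatedly combine the two least-probable nodes; the expected code length is the sum of the merged weights.
merge 2/117 + 1/39 → 5/117
merge 4/117 + 5/117 → 1/13
merge 1/13 + 17/117 → 2/9
merge 17/117 + 8/39 → 41/117
merge 25/117 + 25/117 → 50/117
merge 2/9 + 41/117 → 67/117
merge 50/117 + 67/117 → 1
L = 5/117 + 1/13 + 2/9 + 41/117 + 50/117 + 67/117 + 1 = 35/13 ≈ 2.692 bits/symbol.

2.692 bits/symbol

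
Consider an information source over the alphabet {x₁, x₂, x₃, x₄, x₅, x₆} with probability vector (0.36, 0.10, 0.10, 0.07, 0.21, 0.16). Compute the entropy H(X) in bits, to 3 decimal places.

H = −Σ pᵢ log₂ pᵢ.
−0.36·log₂(0.36) = 0.5306
−0.10·log₂(0.10) = 0.3322
−0.10·log₂(0.10) = 0.3322
−0.07·log₂(0.07) = 0.2686
−0.21·log₂(0.21) = 0.4728
−0.16·log₂(0.16) = 0.4230
Sum ≈ 2.3594 → 2.359 bits.

2.359 bits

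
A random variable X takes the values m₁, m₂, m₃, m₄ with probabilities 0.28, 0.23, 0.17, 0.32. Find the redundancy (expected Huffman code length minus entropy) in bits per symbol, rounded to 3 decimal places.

Entropy H = −Σ p log₂ p ≈ 1.9625 bits.
Huffman merges: 17/100+23/100→2/5; 7/25+8/25→3/5; 2/5+3/5→1. L = 2 ≈ 2.0000.
L − H = 2.0000 − 1.9625 = 0.037 bits.

0.037 bits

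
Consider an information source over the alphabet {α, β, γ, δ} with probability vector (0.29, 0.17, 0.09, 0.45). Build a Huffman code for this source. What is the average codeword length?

Repeatedly combine the two least-probable nodes; the expected code length is the sum of the merged weights.
merge 9/100 + 17/100 → 13/50
merge 13/50 + 29/100 → 11/20
merge 9/20 + 11/20 → 1
L = 13/50 + 11/20 + 1 = 181/100 = 1.81 bits/symbol.

1.81 bits/symbol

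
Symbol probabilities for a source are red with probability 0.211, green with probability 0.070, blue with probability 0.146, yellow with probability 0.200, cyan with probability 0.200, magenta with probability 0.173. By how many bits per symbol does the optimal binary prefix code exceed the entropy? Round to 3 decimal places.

0.075 bits

Entropy H = −Σ p log₂ p ≈ 2.5141 bits.
Huffman merges: 7/100+73/500→27/125; 173/1000+1/5→373/1000; 1/5+211/1000→411/1000; 27/125+373/1000→589/1000; 411/1000+589/1000→1. L = 2589/1000 ≈ 2.5890.
L − H = 2.5890 − 2.5141 = 0.075 bits.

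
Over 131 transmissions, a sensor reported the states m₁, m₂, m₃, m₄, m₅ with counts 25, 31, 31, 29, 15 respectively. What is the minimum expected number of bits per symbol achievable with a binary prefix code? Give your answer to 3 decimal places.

Probabilities are the counts divided by 131.
Repeatedly combine the two least-probable nodes; the expected code length is the sum of the merged weights.
merge 15/131 + 25/131 → 40/131
merge 29/131 + 31/131 → 60/131
merge 31/131 + 40/131 → 71/131
merge 60/131 + 71/131 → 1
L = 40/131 + 60/131 + 71/131 + 1 = 302/131 ≈ 2.305 bits/symbol.

2.305 bits/symbol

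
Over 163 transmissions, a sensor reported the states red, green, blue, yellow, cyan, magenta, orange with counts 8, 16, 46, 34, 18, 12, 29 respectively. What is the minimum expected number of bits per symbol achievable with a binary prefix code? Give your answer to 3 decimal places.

Probabilities are the counts divided by 163.
Repeatedly combine the two least-probable nodes; the expected code length is the sum of the merged weights.
merge 8/163 + 12/163 → 20/163
merge 16/163 + 18/163 → 34/163
merge 20/163 + 29/163 → 49/163
merge 34/163 + 34/163 → 68/163
merge 46/163 + 49/163 → 95/163
merge 68/163 + 95/163 → 1
L = 20/163 + 34/163 + 49/163 + 68/163 + 95/163 + 1 = 429/163 ≈ 2.632 bits/symbol.

2.632 bits/symbol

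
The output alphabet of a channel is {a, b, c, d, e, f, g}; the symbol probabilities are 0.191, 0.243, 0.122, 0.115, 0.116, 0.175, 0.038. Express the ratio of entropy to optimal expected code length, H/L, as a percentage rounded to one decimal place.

Entropy H = −Σ p log₂ p ≈ 2.6611 bits.
Huffman merges: 19/500+23/200→153/1000; 29/250+61/500→119/500; 153/1000+7/40→41/125; 191/1000+119/500→429/1000; 243/1000+41/125→571/1000; 429/1000+571/1000→1. L = 2719/1000 ≈ 2.7190.
Efficiency = H/L = 2.6611/2.7190 = 97.9%.

97.9%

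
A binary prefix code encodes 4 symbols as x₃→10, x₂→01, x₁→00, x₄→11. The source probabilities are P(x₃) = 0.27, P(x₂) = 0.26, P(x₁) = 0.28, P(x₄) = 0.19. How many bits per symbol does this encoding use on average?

2 bits/symbol

L̄ = Σ pᵢ·ℓᵢ = 0.27·2 + 0.26·2 + 0.28·2 + 0.19·2 = 2 bits/symbol.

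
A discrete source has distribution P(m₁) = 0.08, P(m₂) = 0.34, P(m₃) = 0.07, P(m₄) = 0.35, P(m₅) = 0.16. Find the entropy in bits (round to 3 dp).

H = −Σ pᵢ log₂ pᵢ.
−0.08·log₂(0.08) = 0.2915
−0.34·log₂(0.34) = 0.5292
−0.07·log₂(0.07) = 0.2686
−0.35·log₂(0.35) = 0.5301
−0.16·log₂(0.16) = 0.4230
Sum ≈ 2.0424 → 2.042 bits.

2.042 bits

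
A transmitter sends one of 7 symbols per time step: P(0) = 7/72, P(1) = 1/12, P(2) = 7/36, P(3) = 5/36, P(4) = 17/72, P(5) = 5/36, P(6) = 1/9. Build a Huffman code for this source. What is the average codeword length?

Repeatedly combine the two least-probable nodes; the expected code length is the sum of the merged weights.
merge 1/12 + 7/72 → 13/72
merge 1/9 + 5/36 → 1/4
merge 5/36 + 13/72 → 23/72
merge 7/36 + 17/72 → 31/72
merge 1/4 + 23/72 → 41/72
merge 31/72 + 41/72 → 1
L = 13/72 + 1/4 + 23/72 + 31/72 + 41/72 + 1 = 11/4 = 2.75 bits/symbol.

2.75 bits/symbol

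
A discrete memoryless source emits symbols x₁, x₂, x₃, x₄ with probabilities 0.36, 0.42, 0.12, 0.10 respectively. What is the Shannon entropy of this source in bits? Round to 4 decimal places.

H = −Σ pᵢ log₂ pᵢ.
−0.36·log₂(0.36) = 0.5306
−0.42·log₂(0.42) = 0.5256
−0.12·log₂(0.12) = 0.3671
−0.10·log₂(0.10) = 0.3322
Sum ≈ 1.7555 → 1.7555 bits.

1.7555 bits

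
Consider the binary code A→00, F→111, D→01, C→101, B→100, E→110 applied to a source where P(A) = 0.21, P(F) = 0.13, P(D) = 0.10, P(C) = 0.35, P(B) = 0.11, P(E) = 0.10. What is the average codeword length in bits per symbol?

L̄ = Σ pᵢ·ℓᵢ = 0.21·2 + 0.13·3 + 0.10·2 + 0.35·3 + 0.11·3 + 0.10·3 = 2.69 bits/symbol.

2.69 bits/symbol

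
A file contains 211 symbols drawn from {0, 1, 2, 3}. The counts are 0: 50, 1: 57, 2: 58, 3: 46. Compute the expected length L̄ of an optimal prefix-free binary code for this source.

2 bits/symbol

Probabilities are the counts divided by 211.
Repeatedly combine the two least-probable nodes; the expected code length is the sum of the merged weights.
merge 46/211 + 50/211 → 96/211
merge 57/211 + 58/211 → 115/211
merge 96/211 + 115/211 → 1
L = 96/211 + 115/211 + 1 = 2 bits/symbol.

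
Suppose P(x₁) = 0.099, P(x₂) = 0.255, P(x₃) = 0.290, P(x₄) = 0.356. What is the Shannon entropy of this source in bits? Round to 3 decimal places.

H = −Σ pᵢ log₂ pᵢ.
−0.099·log₂(0.099) = 0.3303
−0.255·log₂(0.255) = 0.5027
−0.290·log₂(0.290) = 0.5179
−0.356·log₂(0.356) = 0.5305
Sum ≈ 1.8814 → 1.881 bits.

1.881 bits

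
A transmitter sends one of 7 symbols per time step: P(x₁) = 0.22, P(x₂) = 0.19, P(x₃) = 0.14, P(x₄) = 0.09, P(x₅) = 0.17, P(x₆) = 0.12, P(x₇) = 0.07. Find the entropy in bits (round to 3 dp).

H = −Σ pᵢ log₂ pᵢ.
−0.22·log₂(0.22) = 0.4806
−0.19·log₂(0.19) = 0.4552
−0.14·log₂(0.14) = 0.3971
−0.09·log₂(0.09) = 0.3127
−0.17·log₂(0.17) = 0.4346
−0.12·log₂(0.12) = 0.3671
−0.07·log₂(0.07) = 0.2686
Sum ≈ 2.7158 → 2.716 bits.

2.716 bits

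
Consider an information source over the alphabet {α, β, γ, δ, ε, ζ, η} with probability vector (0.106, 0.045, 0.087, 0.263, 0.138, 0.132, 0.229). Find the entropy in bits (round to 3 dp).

2.625 bits

H = −Σ pᵢ log₂ pᵢ.
−0.106·log₂(0.106) = 0.3432
−0.045·log₂(0.045) = 0.2013
−0.087·log₂(0.087) = 0.3065
−0.263·log₂(0.263) = 0.5068
−0.138·log₂(0.138) = 0.3943
−0.132·log₂(0.132) = 0.3856
−0.229·log₂(0.229) = 0.4870
Sum ≈ 2.6247 → 2.625 bits.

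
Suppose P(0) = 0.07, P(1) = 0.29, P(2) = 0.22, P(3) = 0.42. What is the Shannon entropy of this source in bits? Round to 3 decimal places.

H = −Σ pᵢ log₂ pᵢ.
−0.07·log₂(0.07) = 0.2686
−0.29·log₂(0.29) = 0.5179
−0.22·log₂(0.22) = 0.4806
−0.42·log₂(0.42) = 0.5256
Sum ≈ 1.7927 → 1.793 bits.

1.793 bits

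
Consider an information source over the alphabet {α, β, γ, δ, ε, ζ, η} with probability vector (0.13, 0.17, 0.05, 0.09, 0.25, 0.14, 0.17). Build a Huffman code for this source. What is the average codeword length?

Repeatedly combine the two least-probable nodes; the expected code length is the sum of the merged weights.
merge 1/20 + 9/100 → 7/50
merge 13/100 + 7/50 → 27/100
merge 7/50 + 17/100 → 31/100
merge 17/100 + 1/4 → 21/50
merge 27/100 + 31/100 → 29/50
merge 21/50 + 29/50 → 1
L = 7/50 + 27/100 + 31/100 + 21/50 + 29/50 + 1 = 68/25 = 2.72 bits/symbol.

2.72 bits/symbol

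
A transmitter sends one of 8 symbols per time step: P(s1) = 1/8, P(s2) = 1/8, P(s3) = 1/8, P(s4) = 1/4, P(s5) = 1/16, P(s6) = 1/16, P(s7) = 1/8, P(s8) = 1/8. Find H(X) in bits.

2.875 bits

Each probability is a power of 1/2, so log₂(1/p) is an integer.
H = Σ p·log₂(1/p) = 1/8·3 + 1/8·3 + 1/8·3 + 1/4·2 + 1/16·4 + 1/16·4 + 1/8·3 + 1/8·3 = 2.875 bits.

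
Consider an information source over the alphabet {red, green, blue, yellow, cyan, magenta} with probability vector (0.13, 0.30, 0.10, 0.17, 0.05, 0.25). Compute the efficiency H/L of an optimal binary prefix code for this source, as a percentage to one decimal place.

98.2%

Entropy H = −Σ p log₂ p ≈ 2.3866 bits.
Huffman merges: 1/20+1/10→3/20; 13/100+3/20→7/25; 17/100+1/4→21/50; 7/25+3/10→29/50; 21/50+29/50→1. L = 243/100 ≈ 2.4300.
Efficiency = H/L = 2.3866/2.4300 = 98.2%.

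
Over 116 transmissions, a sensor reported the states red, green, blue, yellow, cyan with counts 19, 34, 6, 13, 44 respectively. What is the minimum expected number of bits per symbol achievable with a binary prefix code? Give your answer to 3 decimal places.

Probabilities are the counts divided by 116.
Repeatedly combine the two least-probable nodes; the expected code length is the sum of the merged weights.
merge 3/58 + 13/116 → 19/116
merge 19/116 + 19/116 → 19/58
merge 17/58 + 19/58 → 18/29
merge 11/29 + 18/29 → 1
L = 19/116 + 19/58 + 18/29 + 1 = 245/116 ≈ 2.112 bits/symbol.

2.112 bits/symbol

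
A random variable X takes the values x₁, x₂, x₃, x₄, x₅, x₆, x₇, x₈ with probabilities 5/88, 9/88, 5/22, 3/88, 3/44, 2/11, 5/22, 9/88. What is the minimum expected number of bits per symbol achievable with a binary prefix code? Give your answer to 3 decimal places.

Repeatedly combine the two least-probable nodes; the expected code length is the sum of the merged weights.
merge 3/88 + 5/88 → 1/11
merge 3/44 + 1/11 → 7/44
merge 9/88 + 9/88 → 9/44
merge 7/44 + 2/11 → 15/44
merge 9/44 + 5/22 → 19/44
merge 5/22 + 15/44 → 25/44
merge 19/44 + 25/44 → 1
L = 1/11 + 7/44 + 9/44 + 15/44 + 19/44 + 25/44 + 1 = 123/44 ≈ 2.795 bits/symbol.

2.795 bits/symbol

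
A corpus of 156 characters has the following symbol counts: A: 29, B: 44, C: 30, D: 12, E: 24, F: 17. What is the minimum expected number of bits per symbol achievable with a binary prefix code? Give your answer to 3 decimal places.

Probabilities are the counts divided by 156.
Repeatedly combine the two least-probable nodes; the expected code length is the sum of the merged weights.
merge 1/13 + 17/156 → 29/156
merge 2/13 + 29/156 → 53/156
merge 29/156 + 5/26 → 59/156
merge 11/39 + 53/156 → 97/156
merge 59/156 + 97/156 → 1
L = 29/156 + 53/156 + 59/156 + 97/156 + 1 = 197/78 ≈ 2.526 bits/symbol.

2.526 bits/symbol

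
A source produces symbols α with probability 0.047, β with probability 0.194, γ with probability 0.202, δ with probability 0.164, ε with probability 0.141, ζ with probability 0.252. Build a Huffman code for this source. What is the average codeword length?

2.54 bits/symbol

Repeatedly combine the two least-probable nodes; the expected code length is the sum of the merged weights.
merge 47/1000 + 141/1000 → 47/250
merge 41/250 + 47/250 → 44/125
merge 97/500 + 101/500 → 99/250
merge 63/250 + 44/125 → 151/250
merge 99/250 + 151/250 → 1
L = 47/250 + 44/125 + 99/250 + 151/250 + 1 = 127/50 = 2.54 bits/symbol.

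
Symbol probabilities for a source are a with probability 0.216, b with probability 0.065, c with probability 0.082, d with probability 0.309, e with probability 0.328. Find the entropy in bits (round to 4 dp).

2.0808 bits

H = −Σ pᵢ log₂ pᵢ.
−0.216·log₂(0.216) = 0.4776
−0.065·log₂(0.065) = 0.2563
−0.082·log₂(0.082) = 0.2959
−0.309·log₂(0.309) = 0.5235
−0.328·log₂(0.328) = 0.5275
Sum ≈ 2.0808 → 2.0808 bits.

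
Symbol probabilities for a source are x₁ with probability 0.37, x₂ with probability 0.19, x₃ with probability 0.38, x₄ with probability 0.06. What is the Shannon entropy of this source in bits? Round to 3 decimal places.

H = −Σ pᵢ log₂ pᵢ.
−0.37·log₂(0.37) = 0.5307
−0.19·log₂(0.19) = 0.4552
−0.38·log₂(0.38) = 0.5305
−0.06·log₂(0.06) = 0.2435
Sum ≈ 1.7599 → 1.760 bits.

1.760 bits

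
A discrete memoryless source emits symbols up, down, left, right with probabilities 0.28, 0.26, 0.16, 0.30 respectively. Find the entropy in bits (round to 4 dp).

1.9636 bits

H = −Σ pᵢ log₂ pᵢ.
−0.28·log₂(0.28) = 0.5142
−0.26·log₂(0.26) = 0.5053
−0.16·log₂(0.16) = 0.4230
−0.30·log₂(0.30) = 0.5211
Sum ≈ 1.9636 → 1.9636 bits.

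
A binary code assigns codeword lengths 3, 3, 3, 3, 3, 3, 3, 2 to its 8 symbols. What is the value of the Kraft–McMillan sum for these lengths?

With common denominator 2^3 = 8: Σ 2^(−ℓᵢ) = 1/8 + 1/8 + 1/8 + 1/8 + 1/8 + 1/8 + 1/8 + 2/8 = 9/8 = 1.125.

1.125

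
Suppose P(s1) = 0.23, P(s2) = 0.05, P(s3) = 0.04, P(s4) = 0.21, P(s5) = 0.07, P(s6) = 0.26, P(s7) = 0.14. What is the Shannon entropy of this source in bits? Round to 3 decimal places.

2.533 bits

H = −Σ pᵢ log₂ pᵢ.
−0.23·log₂(0.23) = 0.4877
−0.05·log₂(0.05) = 0.2161
−0.04·log₂(0.04) = 0.1858
−0.21·log₂(0.21) = 0.4728
−0.07·log₂(0.07) = 0.2686
−0.26·log₂(0.26) = 0.5053
−0.14·log₂(0.14) = 0.3971
Sum ≈ 2.5333 → 2.533 bits.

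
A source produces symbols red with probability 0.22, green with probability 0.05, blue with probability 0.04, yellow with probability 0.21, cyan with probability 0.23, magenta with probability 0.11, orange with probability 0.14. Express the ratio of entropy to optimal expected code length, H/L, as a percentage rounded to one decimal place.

Entropy H = −Σ p log₂ p ≈ 2.5903 bits.
Huffman merges: 1/25+1/20→9/100; 9/100+11/100→1/5; 7/50+1/5→17/50; 21/100+11/50→43/100; 23/100+17/50→57/100; 43/100+57/100→1. L = 263/100 ≈ 2.6300.
Efficiency = H/L = 2.5903/2.6300 = 98.5%.

98.5%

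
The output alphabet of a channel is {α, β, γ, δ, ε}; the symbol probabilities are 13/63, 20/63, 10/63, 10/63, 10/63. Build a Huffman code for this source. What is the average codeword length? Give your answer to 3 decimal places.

Repeatedly combine the two least-probable nodes; the expected code length is the sum of the merged weights.
merge 10/63 + 10/63 → 20/63
merge 10/63 + 13/63 → 23/63
merge 20/63 + 20/63 → 40/63
merge 23/63 + 40/63 → 1
L = 20/63 + 23/63 + 40/63 + 1 = 146/63 ≈ 2.317 bits/symbol.

2.317 bits/symbol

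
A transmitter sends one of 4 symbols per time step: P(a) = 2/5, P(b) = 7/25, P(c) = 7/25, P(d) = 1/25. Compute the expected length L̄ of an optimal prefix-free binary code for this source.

1.92 bits/symbol

Repeatedly combine the two least-probable nodes; the expected code length is the sum of the merged weights.
merge 1/25 + 7/25 → 8/25
merge 7/25 + 8/25 → 3/5
merge 2/5 + 3/5 → 1
L = 8/25 + 3/5 + 1 = 48/25 = 1.92 bits/symbol.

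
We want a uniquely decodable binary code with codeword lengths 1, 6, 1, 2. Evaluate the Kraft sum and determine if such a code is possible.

1.265625; no

With common denominator 2^6 = 64: Σ 2^(−ℓᵢ) = 32/64 + 1/64 + 32/64 + 16/64 = 81/64 = 1.265625.
Kraft's inequality requires Σ ≤ 1; here Σ = 1.265625 > 1, so no such prefix code exists.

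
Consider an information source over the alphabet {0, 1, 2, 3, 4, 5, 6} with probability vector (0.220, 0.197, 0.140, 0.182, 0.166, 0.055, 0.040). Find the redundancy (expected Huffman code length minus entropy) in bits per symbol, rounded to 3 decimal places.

0.045 bits

Entropy H = −Σ p log₂ p ≈ 2.6327 bits.
Huffman merges: 1/25+11/200→19/200; 19/200+7/50→47/200; 83/500+91/500→87/250; 197/1000+11/50→417/1000; 47/200+87/250→583/1000; 417/1000+583/1000→1. L = 1339/500 ≈ 2.6780.
L − H = 2.6780 − 2.6327 = 0.045 bits.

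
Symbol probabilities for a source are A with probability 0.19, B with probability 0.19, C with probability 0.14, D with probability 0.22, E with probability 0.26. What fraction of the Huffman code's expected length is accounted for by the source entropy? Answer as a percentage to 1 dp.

Entropy H = −Σ p log₂ p ≈ 2.2934 bits.
Huffman merges: 7/50+19/100→33/100; 19/100+11/50→41/100; 13/50+33/100→59/100; 41/100+59/100→1. L = 233/100 ≈ 2.3300.
Efficiency = H/L = 2.2934/2.3300 = 98.4%.

98.4%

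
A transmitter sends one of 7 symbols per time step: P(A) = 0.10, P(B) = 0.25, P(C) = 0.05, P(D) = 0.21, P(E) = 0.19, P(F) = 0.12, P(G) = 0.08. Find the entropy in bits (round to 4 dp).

2.6349 bits

H = −Σ pᵢ log₂ pᵢ.
−0.10·log₂(0.10) = 0.3322
−0.25·log₂(0.25) = 0.5000
−0.05·log₂(0.05) = 0.2161
−0.21·log₂(0.21) = 0.4728
−0.19·log₂(0.19) = 0.4552
−0.12·log₂(0.12) = 0.3671
−0.08·log₂(0.08) = 0.2915
Sum ≈ 2.6349 → 2.6349 bits.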